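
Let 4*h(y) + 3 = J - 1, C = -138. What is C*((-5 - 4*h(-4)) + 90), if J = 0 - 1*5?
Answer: -12972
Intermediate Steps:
J = -5 (J = 0 - 5 = -5)
h(y) = -9/4 (h(y) = -3/4 + (-5 - 1)/4 = -3/4 + (1/4)*(-6) = -3/4 - 3/2 = -9/4)
C*((-5 - 4*h(-4)) + 90) = -138*((-5 - 4*(-9/4)) + 90) = -138*((-5 + 9) + 90) = -138*(4 + 90) = -138*94 = -12972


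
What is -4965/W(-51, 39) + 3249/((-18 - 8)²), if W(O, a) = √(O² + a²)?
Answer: 3249/676 - 1655*√458/458 ≈ -72.527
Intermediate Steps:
-4965/W(-51, 39) + 3249/((-18 - 8)²) = -4965/√((-51)² + 39²) + 3249/((-18 - 8)²) = -4965/√(2601 + 1521) + 3249/((-26)²) = -4965*√458/1374 + 3249/676 = -4965*√458/1374 + 3249*(1/676) = -1655*√458/458 + 3249/676 = 3249/676 - 1655*√458/458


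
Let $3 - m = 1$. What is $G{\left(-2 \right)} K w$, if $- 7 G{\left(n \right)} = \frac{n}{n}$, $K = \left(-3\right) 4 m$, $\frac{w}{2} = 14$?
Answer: $96$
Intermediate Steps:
$m = 2$ ($m = 3 - 1 = 2$)
$w = 28$ ($w = 2 \cdot 14 = 28$)
$K = -24$ ($K = \left(-3\right) 4 \cdot 2 = \left(-12\right) 2 = -24$)
$G{\left(n \right)} = - \frac{1}{7}$ ($G{\left(n \right)} = - \frac{n \frac{1}{n}}{7} = \left(- \frac{1}{7}\right) 1 = - \frac{1}{7}$)
$G{\left(-2 \right)} K w = \left(- \frac{1}{7}\right) \left(-24\right) 28 = \frac{24}{7} \cdot 28 = 96$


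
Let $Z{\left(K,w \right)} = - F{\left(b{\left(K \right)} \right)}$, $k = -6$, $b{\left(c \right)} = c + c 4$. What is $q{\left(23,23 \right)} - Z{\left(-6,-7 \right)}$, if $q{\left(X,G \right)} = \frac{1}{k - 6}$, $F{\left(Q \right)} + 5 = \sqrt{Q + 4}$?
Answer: $- \frac{61}{12} + i \sqrt{26} \approx -5.0833 + 5.099 i$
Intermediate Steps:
$b{\left(c \right)} = 5 c$ ($b{\left(c \right)} = c + 4 c = 5 c$)
$F{\left(Q \right)} = -5 + \sqrt{4 + Q}$ ($F{\left(Q \right)} = -5 + \sqrt{Q + 4} = -5 + \sqrt{4 + Q}$)
$Z{\left(K,w \right)} = 5 - \sqrt{4 + 5 K}$ ($Z{\left(K,w \right)} = - (-5 + \sqrt{4 + 5 K}) = 5 - \sqrt{4 + 5 K}$)
$q{\left(X,G \right)} = - \frac{1}{12}$ ($q{\left(X,G \right)} = \frac{1}{-6 - 6} = \frac{1}{-12} = - \frac{1}{12}$)
$q{\left(23,23 \right)} - Z{\left(-6,-7 \right)} = - \frac{1}{12} - \left(5 - \sqrt{4 + 5 \left(-6\right)}\right) = - \frac{1}{12} - \left(5 - \sqrt{4 - 30}\right) = - \frac{1}{12} - \left(5 - \sqrt{-26}\right) = - \frac{1}{12} - \left(5 - i \sqrt{26}\right) = - \frac{61}{12} + i \sqrt{26}$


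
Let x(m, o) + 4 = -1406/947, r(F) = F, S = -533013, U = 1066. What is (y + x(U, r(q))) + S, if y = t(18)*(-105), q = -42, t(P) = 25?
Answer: -507254380/947 ≈ -5.3564e+5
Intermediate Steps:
x(m, o) = -5194/947 (x(m, o) = -4 - 1406/947 = -5194/947)
y = -2625 (y = 25*(-105) = -2625)
(y + x(U, r(q))) + S = (-2625 - 5194/947) - 533013 = -2491069/947 - 533013 = -507254380/947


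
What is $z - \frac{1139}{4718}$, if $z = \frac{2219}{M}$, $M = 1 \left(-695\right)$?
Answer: $- \frac{11260847}{3279010} \approx -3.4342$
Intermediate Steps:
$M = -695$
$z = - \frac{2219}{695}$ ($z = \frac{2219}{-695} = 2219 \left(- \frac{1}{695}\right) = - \frac{2219}{695} \approx -3.1928$)
$z - \frac{1139}{4718} = - \frac{2219}{695} - \frac{1139}{4718} = - \frac{11260847}{3279010}$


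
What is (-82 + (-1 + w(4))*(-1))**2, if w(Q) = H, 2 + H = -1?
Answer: 6084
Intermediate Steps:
H = -3 (H = -2 - 1 = -3)
w(Q) = -3
(-82 + (-1 + w(4))*(-1))**2 = (-82 + (-1 - 3)*(-1))**2 = (-82 - 4*(-1))**2 = (-82 + 4)**2 = (-78)**2 = 6084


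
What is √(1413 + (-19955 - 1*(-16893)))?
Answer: I*√1649 ≈ 40.608*I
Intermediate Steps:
√(1413 + (-19955 - 1*(-16893))) = √(1413 + (-19955 + 16893)) = √(1413 - 3062) = √(-1649) = I*√1649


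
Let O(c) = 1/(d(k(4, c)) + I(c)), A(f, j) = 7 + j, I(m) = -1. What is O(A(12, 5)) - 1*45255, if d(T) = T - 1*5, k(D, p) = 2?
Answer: -181021/4 ≈ -45255.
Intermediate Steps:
d(T) = -5 + T (d(T) = T - 5 = -5 + T)
O(c) = -¼ (O(c) = 1/((-5 + 2) - 1) = 1/(-3 - 1) = 1/(-4) = -¼)
O(A(12, 5)) - 1*45255 = -¼ - 1*45255 = -¼ - 45255 = -181021/4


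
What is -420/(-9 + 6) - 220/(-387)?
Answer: 54400/387 ≈ 140.57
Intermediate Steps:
-420/(-9 + 6) - 220/(-387) = -420/((-3*1)) - 220*(-1/387) = -420/(-3) + 220/387 = -420*(-⅓) + 220/387 = 140 + 220/387 = 54400/387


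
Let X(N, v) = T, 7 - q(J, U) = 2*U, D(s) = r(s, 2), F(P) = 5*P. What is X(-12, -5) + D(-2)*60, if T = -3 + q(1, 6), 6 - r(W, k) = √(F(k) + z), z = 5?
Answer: 352 - 60*√15 ≈ 119.62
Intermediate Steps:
r(W, k) = 6 - √(5 + 5*k) (r(W, k) = 6 - √(5*k + 5) = 6 - √(5 + 5*k))
D(s) = 6 - √15 (D(s) = 6 - √(5 + 5*2) = 6 - √(5 + 10) = 6 - √15)
q(J, U) = 7 - 2*U
T = -8 (T = -3 + (7 - 2*6) = -3 + (7 - 12) = -3 - 5 = -8)
X(N, v) = -8
X(-12, -5) + D(-2)*60 = -8 + (6 - √15)*60 = -8 + (360 - 60*√15) = 352 - 60*√15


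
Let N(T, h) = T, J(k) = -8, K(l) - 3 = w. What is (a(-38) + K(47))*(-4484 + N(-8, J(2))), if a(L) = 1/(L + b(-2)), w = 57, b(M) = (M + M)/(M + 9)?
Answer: -36369478/135 ≈ -2.6940e+5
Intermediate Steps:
b(M) = 2*M/(9 + M) (b(M) = (2*M)/(9 + M) = 2*M/(9 + M))
K(l) = 60 (K(l) = 3 + 57 = 60)
a(L) = 1/(-4/7 + L) (a(L) = 1/(L + 2*(-2)/(9 - 2)) = 1/(L + 2*(-2)/7) = 1/(L + 2*(-2)*(1/7)) = 1/(L - 4/7) = 1/(-4/7 + L))
(a(-38) + K(47))*(-4484 + N(-8, J(2))) = (7/(-4 + 7*(-38)) + 60)*(-4484 - 8) = (7/(-4 - 266) + 60)*(-4492) = (7/(-270) + 60)*(-4492) = (7*(-1/270) + 60)*(-4492) = (-7/270 + 60)*(-4492) = (16193/270)*(-4492) = -36369478/135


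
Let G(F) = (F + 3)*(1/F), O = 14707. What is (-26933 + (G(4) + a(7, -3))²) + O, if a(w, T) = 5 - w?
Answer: -195615/16 ≈ -12226.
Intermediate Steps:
G(F) = (3 + F)/F
(-26933 + (G(4) + a(7, -3))²) + O = (-26933 + ((3 + 4)/4 + (5 - 1*7))²) + 14707 = (-26933 + ((¼)*7 + (5 - 7))²) + 14707 = (-26933 + (7/4 - 2)²) + 14707 = (-26933 + (-¼)²) + 14707 = (-26933 + 1/16) + 14707 = -430927/16 + 14707 = -195615/16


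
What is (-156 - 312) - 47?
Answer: -515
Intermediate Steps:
(-156 - 312) - 47 = -468 - 47 = -515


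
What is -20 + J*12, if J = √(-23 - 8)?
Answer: -20 + 12*I*√31 ≈ -20.0 + 66.813*I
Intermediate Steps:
J = I*√31 (J = √(-31) = I*√31 ≈ 5.5678*I)
-20 + J*12 = -20 + (I*√31)*12 = -20 + 12*I*√31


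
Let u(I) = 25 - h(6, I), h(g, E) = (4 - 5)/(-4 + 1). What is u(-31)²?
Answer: 5476/9 ≈ 608.44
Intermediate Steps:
h(g, E) = ⅓ (h(g, E) = -1/(-3) = -1*(-⅓) = ⅓)
u(I) = 74/3 (u(I) = 25 - 1*⅓ = 25 - ⅓ = 74/3)
u(-31)² = (74/3)² = 5476/9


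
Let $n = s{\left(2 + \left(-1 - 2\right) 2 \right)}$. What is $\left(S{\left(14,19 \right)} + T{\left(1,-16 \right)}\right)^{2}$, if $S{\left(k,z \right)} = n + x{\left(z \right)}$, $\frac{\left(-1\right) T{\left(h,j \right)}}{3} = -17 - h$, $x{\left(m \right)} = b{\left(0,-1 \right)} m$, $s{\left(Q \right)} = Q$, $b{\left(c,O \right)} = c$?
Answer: $2500$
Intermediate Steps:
$n = -4$ ($n = 2 + \left(-1 - 2\right) 2 = 2 - 6 = -4$)
$x{\left(m \right)} = 0$ ($x{\left(m \right)} = 0 m = 0$)
$T{\left(h,j \right)} = 51 + 3 h$ ($T{\left(h,j \right)} = - 3 \left(-17 - h\right) = 51 + 3 h$)
$S{\left(k,z \right)} = -4$ ($S{\left(k,z \right)} = -4 + 0 = -4$)
$\left(S{\left(14,19 \right)} + T{\left(1,-16 \right)}\right)^{2} = \left(-4 + \left(51 + 3 \cdot 1\right)\right)^{2} = \left(-4 + \left(51 + 3\right)\right)^{2} = \left(-4 + 54\right)^{2} = 50^{2} = 2500$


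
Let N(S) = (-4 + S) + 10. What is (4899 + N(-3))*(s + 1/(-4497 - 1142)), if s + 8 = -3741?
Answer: -103631280024/5639 ≈ -1.8378e+7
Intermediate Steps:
N(S) = 6 + S
s = -3749 (s = -8 - 3741 = -3749)
(4899 + N(-3))*(s + 1/(-4497 - 1142)) = (4899 + (6 - 3))*(-3749 + 1/(-4497 - 1142)) = (4899 + 3)*(-3749 + 1/(-5639)) = 4902*(-3749 - 1/5639) = 4902*(-21140612/5639) = -103631280024/5639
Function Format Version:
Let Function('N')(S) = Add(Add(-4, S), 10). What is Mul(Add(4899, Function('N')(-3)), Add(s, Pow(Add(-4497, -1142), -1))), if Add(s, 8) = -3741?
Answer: Rational(-103631280024, 5639) ≈ -1.8378e+7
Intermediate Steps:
Function('N')(S) = Add(6, S)
s = -3749 (s = Add(-8, -3741) = -3749)
Mul(Add(4899, Function('N')(-3)), Add(s, Pow(Add(-4497, -1142), -1))) = Mul(Add(4899, Add(6, -3)), Add(-3749, Pow(Add(-4497, -1142), -1))) = Mul(Add(4899, 3), Add(-3749, Pow(-5639, -1))) = Mul(4902, Add(-3749, Rational(-1, 5639))) = Mul(4902, Rational(-21140612, 5639)) = Rational(-103631280024, 5639)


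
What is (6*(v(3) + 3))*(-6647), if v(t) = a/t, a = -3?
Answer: -79764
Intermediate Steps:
v(t) = -3/t
(6*(v(3) + 3))*(-6647) = (6*(-3/3 + 3))*(-6647) = (6*(-3*⅓ + 3))*(-6647) = (6*(-1 + 3))*(-6647) = (6*2)*(-6647) = 12*(-6647) = -79764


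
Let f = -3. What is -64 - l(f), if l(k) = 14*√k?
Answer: -64 - 14*I*√3 ≈ -64.0 - 24.249*I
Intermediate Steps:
-64 - l(f) = -64 - 14*√(-3) = -64 - 14*I*√3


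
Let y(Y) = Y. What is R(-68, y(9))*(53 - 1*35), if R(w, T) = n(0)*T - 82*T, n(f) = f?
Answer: -13284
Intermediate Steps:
R(w, T) = -82*T (R(w, T) = 0*T - 82*T = 0 - 82*T = -82*T)
R(-68, y(9))*(53 - 1*35) = (-82*9)*(53 - 1*35) = -738*(53 - 35) = -738*18 = -13284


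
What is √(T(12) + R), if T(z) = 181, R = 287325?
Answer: √287506 ≈ 536.20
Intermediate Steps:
√(T(12) + R) = √(181 + 287325) = √287506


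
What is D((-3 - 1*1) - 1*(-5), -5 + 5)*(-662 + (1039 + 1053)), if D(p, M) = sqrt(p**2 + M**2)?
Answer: 1430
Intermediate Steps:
D(p, M) = sqrt(M**2 + p**2)
D((-3 - 1*1) - 1*(-5), -5 + 5)*(-662 + (1039 + 1053)) = sqrt((-5 + 5)**2 + ((-3 - 1*1) - 1*(-5))**2)*(-662 + (1039 + 1053)) = sqrt(0**2 + ((-3 - 1) + 5)**2)*(-662 + 2092) = sqrt(0 + (-4 + 5)**2)*1430 = sqrt(0 + 1**2)*1430 = sqrt(0 + 1)*1430 = sqrt(1)*1430 = 1*1430 = 1430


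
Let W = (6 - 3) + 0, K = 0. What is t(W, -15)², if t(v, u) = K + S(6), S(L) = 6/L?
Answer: 1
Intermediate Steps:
W = 3 (W = 3 + 0 = 3)
t(v, u) = 1 (t(v, u) = 0 + 6/6 = 0 + 6*(⅙) = 0 + 1 = 1)
t(W, -15)² = 1² = 1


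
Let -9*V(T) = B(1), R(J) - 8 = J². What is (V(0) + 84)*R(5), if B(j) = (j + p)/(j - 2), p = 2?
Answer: 2783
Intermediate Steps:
R(J) = 8 + J²
B(j) = (2 + j)/(-2 + j) (B(j) = (j + 2)/(j - 2) = (2 + j)/(-2 + j))
V(T) = ⅓ (V(T) = -(2 + 1)/(9*(-2 + 1)) = -3/(9*(-1)) = -(-1)*3/9 = -⅑*(-3) = ⅓)
(V(0) + 84)*R(5) = (⅓ + 84)*(8 + 5²) = 253*(8 + 25)/3 = (253/3)*33 = 2783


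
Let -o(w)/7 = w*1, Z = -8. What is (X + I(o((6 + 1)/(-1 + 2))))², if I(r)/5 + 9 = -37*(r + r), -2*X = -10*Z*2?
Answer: 324180025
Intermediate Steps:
o(w) = -7*w
X = -80 (X = -(-10*(-8))*2/2 = -40*2 = -½*160 = -80)
I(r) = -45 - 370*r (I(r) = -45 + 5*(-37*(r + r)) = -45 + 5*(-74*r) = -45 - 370*r)
(X + I(o((6 + 1)/(-1 + 2))))² = (-80 + (-45 - (-2590)*(6 + 1)/(-1 + 2)))² = (-80 + (-45 - (-2590)*7/1))² = (-80 + (-45 - (-2590)*7*1))² = (-80 + (-45 - (-2590)*7))² = (-80 + (-45 - 370*(-49)))² = (-80 + (-45 + 18130))² = (-80 + 18085)² = 18005² = 324180025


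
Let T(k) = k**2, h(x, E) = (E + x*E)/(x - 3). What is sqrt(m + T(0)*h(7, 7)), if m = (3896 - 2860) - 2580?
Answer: 2*I*sqrt(386) ≈ 39.294*I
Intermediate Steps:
m = -1544 (m = 1036 - 2580 = -1544)
h(x, E) = (E + E*x)/(-3 + x)
sqrt(m + T(0)*h(7, 7)) = sqrt(-1544 + 0**2*(7*(1 + 7)/(-3 + 7))) = sqrt(-1544 + 0*(7*8/4)) = sqrt(-1544 + 0*(7*(1/4)*8)) = sqrt(-1544 + 0*14) = sqrt(-1544 + 0) = sqrt(-1544) = 2*I*sqrt(386)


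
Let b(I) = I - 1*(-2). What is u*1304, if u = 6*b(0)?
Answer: 15648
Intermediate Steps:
b(I) = 2 + I (b(I) = I + 2 = 2 + I)
u = 12 (u = 6*(2 + 0) = 6*2 = 12)
u*1304 = 12*1304 = 15648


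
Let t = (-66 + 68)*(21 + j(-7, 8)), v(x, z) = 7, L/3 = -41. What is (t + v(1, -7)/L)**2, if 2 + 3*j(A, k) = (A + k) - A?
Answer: 31933801/15129 ≈ 2110.8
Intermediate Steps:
L = -123 (L = 3*(-41) = -123)
j(A, k) = -2/3 + k/3 (j(A, k) = -2/3 + ((A + k) - A)/3 = -2/3 + k/3)
t = 46 (t = (-66 + 68)*(21 + (-2/3 + (1/3)*8)) = 2*(21 + (-2/3 + 8/3)) = 2*(21 + 2) = 2*23 = 46)
(t + v(1, -7)/L)**2 = (46 + 7/(-123))**2 = (46 + 7*(-1/123))**2 = (46 - 7/123)**2 = (5651/123)**2 = 31933801/15129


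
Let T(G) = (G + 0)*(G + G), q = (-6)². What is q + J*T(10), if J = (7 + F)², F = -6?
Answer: 236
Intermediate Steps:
q = 36
T(G) = 2*G² (T(G) = G*(2*G) = 2*G²)
J = 1 (J = (7 - 6)² = 1² = 1)
q + J*T(10) = 36 + 1*(2*10²) = 36 + 1*(2*100) = 36 + 1*200 = 36 + 200 = 236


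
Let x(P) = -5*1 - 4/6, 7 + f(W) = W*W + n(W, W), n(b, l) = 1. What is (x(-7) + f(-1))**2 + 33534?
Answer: 302830/9 ≈ 33648.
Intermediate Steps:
f(W) = -6 + W**2 (f(W) = -7 + (W*W + 1) = -7 + (W**2 + 1) = -7 + (1 + W**2) = -6 + W**2)
x(P) = -17/3 (x(P) = -5 - 4*1/6 = -5 - 2/3 = -17/3)
(x(-7) + f(-1))**2 + 33534 = (-17/3 + (-6 + (-1)**2))**2 + 33534 = (-17/3 + (-6 + 1))**2 + 33534 = (-17/3 - 5)**2 + 33534 = (-32/3)**2 + 33534 = 1024/9 + 33534 = 302830/9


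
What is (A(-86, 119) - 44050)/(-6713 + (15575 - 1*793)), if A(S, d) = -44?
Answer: -44094/8069 ≈ -5.4646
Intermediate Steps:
(A(-86, 119) - 44050)/(-6713 + (15575 - 1*793)) = (-44 - 44050)/(-6713 + (15575 - 1*793)) = -44094/(-6713 + (15575 - 793)) = -44094/(-6713 + 14782) = -44094/8069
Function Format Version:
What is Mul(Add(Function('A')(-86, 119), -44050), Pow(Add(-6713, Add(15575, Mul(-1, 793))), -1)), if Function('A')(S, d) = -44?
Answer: Rational(-44094, 8069) ≈ -5.4646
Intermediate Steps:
Mul(Add(Function('A')(-86, 119), -44050), Pow(Add(-6713, Add(15575, Mul(-1, 793))), -1)) = Mul(Add(-44, -44050), Pow(Add(-6713, Add(15575, Mul(-1, 793))), -1)) = Mul(-44094, Pow(Add(-6713, Add(15575, -793)), -1)) = Mul(-44094, Pow(Add(-6713, 14782), -1)) = Mul(-44094, Pow(8069, -1)) = Mul(-44094, Rational(1, 8069)) = Rational(-44094, 8069)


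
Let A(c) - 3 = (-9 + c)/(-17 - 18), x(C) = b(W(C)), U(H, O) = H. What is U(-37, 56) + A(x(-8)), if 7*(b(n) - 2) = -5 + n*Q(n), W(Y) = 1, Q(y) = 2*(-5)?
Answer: -8266/245 ≈ -33.739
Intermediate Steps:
Q(y) = -10
b(n) = 9/7 - 10*n/7 (b(n) = 2 + (-5 + n*(-10))/7 = 2 + (-5 - 10*n)/7 = 2 + (-5/7 - 10*n/7) = 9/7 - 10*n/7)
x(C) = -⅐ (x(C) = 9/7 - 10/7*1 = 9/7 - 10/7 = -⅐)
A(c) = 114/35 - c/35 (A(c) = 3 + (-9 + c)/(-17 - 18) = 3 + (-9 + c)/(-35) = 3 + (-9 + c)*(-1/35) = 3 + (9/35 - c/35) = 114/35 - c/35)
U(-37, 56) + A(x(-8)) = -37 + (114/35 - 1/35*(-⅐)) = -37 + (114/35 + 1/245) = -37 + 799/245 = -8266/245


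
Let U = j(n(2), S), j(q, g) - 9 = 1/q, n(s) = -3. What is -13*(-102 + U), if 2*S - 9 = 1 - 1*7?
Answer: 3640/3 ≈ 1213.3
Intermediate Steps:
S = 3/2 (S = 9/2 + (1 - 1*7)/2 = 9/2 + (1 - 7)/2 = 9/2 + (1/2)*(-6) = 9/2 - 3 = 3/2 ≈ 1.5000)
j(q, g) = 9 + 1/q
U = 26/3 (U = 9 + 1/(-3) = 9 - 1/3 = 26/3 ≈ 8.6667)
-13*(-102 + U) = -13*(-102 + 26/3) = -13*(-280/3) = 3640/3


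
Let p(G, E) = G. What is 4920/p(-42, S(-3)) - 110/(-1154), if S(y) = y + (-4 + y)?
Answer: -472755/4039 ≈ -117.05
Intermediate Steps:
S(y) = -4 + 2*y
4920/p(-42, S(-3)) - 110/(-1154) = 4920/(-42) - 110/(-1154) = 4920*(-1/42) - 110*(-1/1154) = -820/7 + 55/577 = -472755/4039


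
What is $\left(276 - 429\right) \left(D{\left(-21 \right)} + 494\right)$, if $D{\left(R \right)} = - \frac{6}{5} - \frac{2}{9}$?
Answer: $- \frac{376822}{5} \approx -75364.0$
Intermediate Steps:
$D{\left(R \right)} = - \frac{64}{45}$ ($D{\left(R \right)} = \left(-6\right) \frac{1}{5} - \frac{2}{9} = - \frac{6}{5} - \frac{2}{9} = - \frac{64}{45}$)
$\left(276 - 429\right) \left(D{\left(-21 \right)} + 494\right) = \left(276 - 429\right) \left(- \frac{64}{45} + 494\right) = \left(-153\right) \frac{22166}{45} = - \frac{376822}{5}$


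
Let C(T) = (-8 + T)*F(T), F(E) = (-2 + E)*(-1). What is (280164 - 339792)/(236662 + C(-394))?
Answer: -29814/38735 ≈ -0.76969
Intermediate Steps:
F(E) = 2 - E
C(T) = (-8 + T)*(2 - T)
(280164 - 339792)/(236662 + C(-394)) = (280164 - 339792)/(236662 - (-8 - 394)*(-2 - 394)) = -59628/(236662 - 1*(-402)*(-396)) = -59628/(236662 - 159192) = -59628/77470 = -59628*1/77470 = -29814/38735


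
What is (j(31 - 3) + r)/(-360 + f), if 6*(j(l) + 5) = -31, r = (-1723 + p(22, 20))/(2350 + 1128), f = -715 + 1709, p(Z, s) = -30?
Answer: -55669/3307578 ≈ -0.016831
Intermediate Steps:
f = 994
r = -1753/3478 (r = (-1723 - 30)/(2350 + 1128) = -1753/3478 ≈ -0.50403)
j(l) = -61/6 (j(l) = -5 + (1/6)*(-31) = -5 - 31/6 = -61/6)
(j(31 - 3) + r)/(-360 + f) = (-61/6 - 1753/3478)/(-360 + 994) = -55669/5217/634 = -55669/5217*1/634 = -55669/3307578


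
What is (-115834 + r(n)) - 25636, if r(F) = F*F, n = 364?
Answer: -8974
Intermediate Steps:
r(F) = F²
(-115834 + r(n)) - 25636 = (-115834 + 364²) - 25636 = (-115834 + 132496) - 25636 = 16662 - 25636 = -8974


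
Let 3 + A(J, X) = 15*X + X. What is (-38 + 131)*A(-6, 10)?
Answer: 14601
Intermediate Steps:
A(J, X) = -3 + 16*X (A(J, X) = -3 + (15*X + X) = -3 + 16*X)
(-38 + 131)*A(-6, 10) = (-38 + 131)*(-3 + 16*10) = 93*(-3 + 160) = 93*157 = 14601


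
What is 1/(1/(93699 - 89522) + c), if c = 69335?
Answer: 4177/289612296 ≈ 1.4423e-5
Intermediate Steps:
1/(1/(93699 - 89522) + c) = 1/(1/(93699 - 89522) + 69335) = 1/(1/4177 + 69335) = 1/(289612296/4177) = 4177/289612296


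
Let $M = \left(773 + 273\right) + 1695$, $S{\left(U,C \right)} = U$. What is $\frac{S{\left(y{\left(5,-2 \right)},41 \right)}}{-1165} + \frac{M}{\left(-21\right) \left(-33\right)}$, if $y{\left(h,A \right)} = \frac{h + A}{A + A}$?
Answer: $\frac{12775139}{3229380} \approx 3.9559$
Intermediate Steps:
$y{\left(h,A \right)} = \frac{A + h}{2 A}$
$M = 2741$ ($M = 1046 + 1695 = 2741$)
$\frac{S{\left(y{\left(5,-2 \right)},41 \right)}}{-1165} + \frac{M}{\left(-21\right) \left(-33\right)} = \frac{\frac{1}{2} \frac{1}{-2} \left(-2 + 5\right)}{-1165} + \frac{2741}{\left(-21\right) \left(-33\right)} = \frac{1}{2} \left(- \frac{1}{2}\right) 3 \left(- \frac{1}{1165}\right) + \frac{2741}{693} = \left(- \frac{3}{4}\right) \left(- \frac{1}{1165}\right) + 2741 \cdot \frac{1}{693} = \frac{3}{4660} + \frac{2741}{693} = \frac{12775139}{3229380}$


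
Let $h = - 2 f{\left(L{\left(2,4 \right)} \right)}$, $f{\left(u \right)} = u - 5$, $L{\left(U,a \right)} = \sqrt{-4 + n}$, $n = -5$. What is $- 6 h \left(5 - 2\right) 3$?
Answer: $-540 + 324 i \approx -540.0 + 324.0 i$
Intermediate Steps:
$L{\left(U,a \right)} = 3 i$ ($L{\left(U,a \right)} = \sqrt{-4 - 5} = \sqrt{-9} = 3 i$)
$f{\left(u \right)} = -5 + u$
$h = 10 - 6 i$ ($h = - 2 \left(-5 + 3 i\right) = 10 - 6 i \approx 10.0 - 6.0 i$)
$- 6 h \left(5 - 2\right) 3 = - 6 \left(10 - 6 i\right) \left(5 - 2\right) 3 = \left(-60 + 36 i\right) 3 \cdot 3 = \left(-60 + 36 i\right) 9 = -540 + 324 i$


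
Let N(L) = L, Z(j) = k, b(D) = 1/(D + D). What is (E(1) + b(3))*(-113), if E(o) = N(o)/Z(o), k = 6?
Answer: -113/3 ≈ -37.667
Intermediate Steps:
b(D) = 1/(2*D)
Z(j) = 6
E(o) = o/6
(E(1) + b(3))*(-113) = ((⅙)*1 + (½)/3)*(-113) = (⅙ + (½)*(⅓))*(-113) = (⅙ + ⅙)*(-113) = (⅓)*(-113) = -113/3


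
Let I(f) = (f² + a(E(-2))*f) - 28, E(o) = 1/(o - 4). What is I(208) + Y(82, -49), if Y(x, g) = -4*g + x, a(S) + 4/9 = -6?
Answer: 379562/9 ≈ 42174.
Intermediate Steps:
E(o) = 1/(-4 + o)
a(S) = -58/9 (a(S) = -4/9 - 6 = -58/9)
Y(x, g) = x - 4*g
I(f) = -28 + f² - 58*f/9 (I(f) = (f² - 58*f/9) - 28 = -28 + f² - 58*f/9)
I(208) + Y(82, -49) = (-28 + 208² - 58/9*208) + (82 - 4*(-49)) = (-28 + 43264 - 12064/9) + (82 + 196) = 377060/9 + 278 = 379562/9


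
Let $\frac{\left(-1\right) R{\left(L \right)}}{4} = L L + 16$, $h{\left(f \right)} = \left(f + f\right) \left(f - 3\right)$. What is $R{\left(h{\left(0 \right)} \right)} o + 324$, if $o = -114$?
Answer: $7620$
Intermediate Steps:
$h{\left(f \right)} = 2 f \left(-3 + f\right)$
$R{\left(L \right)} = -64 - 4 L^{2}$ ($R{\left(L \right)} = - 4 \left(L L + 16\right) = - 4 \left(L^{2} + 16\right) = - 4 \left(16 + L^{2}\right) = -64 - 4 L^{2}$)
$R{\left(h{\left(0 \right)} \right)} o + 324 = \left(-64 - 4 \left(2 \cdot 0 \left(-3 + 0\right)\right)^{2}\right) \left(-114\right) + 324 = \left(-64 - 4 \left(2 \cdot 0 \left(-3\right)\right)^{2}\right) \left(-114\right) + 324 = \left(-64 - 4 \cdot 0^{2}\right) \left(-114\right) + 324 = \left(-64 - 0\right) \left(-114\right) + 324 = \left(-64 + 0\right) \left(-114\right) + 324 = \left(-64\right) \left(-114\right) + 324 = 7296 + 324 = 7620$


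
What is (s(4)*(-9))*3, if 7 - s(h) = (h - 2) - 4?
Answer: -243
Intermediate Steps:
s(h) = 13 - h (s(h) = 7 - ((h - 2) - 4) = 7 - ((-2 + h) - 4) = 7 - (-6 + h) = 7 + (6 - h) = 13 - h)
(s(4)*(-9))*3 = ((13 - 1*4)*(-9))*3 = ((13 - 4)*(-9))*3 = (9*(-9))*3 = -81*3 = -243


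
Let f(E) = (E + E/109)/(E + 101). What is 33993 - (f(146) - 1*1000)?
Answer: 942100479/26923 ≈ 34992.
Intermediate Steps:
f(E) = 110*E/(109*(101 + E)) (f(E) = (E + E*(1/109))/(101 + E) = (E + E/109)/(101 + E) = (110*E/109)/(101 + E) = 110*E/(109*(101 + E)))
33993 - (f(146) - 1*1000) = 33993 - ((110/109)*146/(101 + 146) - 1*1000) = 33993 - ((110/109)*146/247 - 1000) = 33993 - ((110/109)*146*(1/247) - 1000) = 33993 - (16060/26923 - 1000) = 33993 - 1*(-26906940/26923) = 33993 + 26906940/26923 = 942100479/26923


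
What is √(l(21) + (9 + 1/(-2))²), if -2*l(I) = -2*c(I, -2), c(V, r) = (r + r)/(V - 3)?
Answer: √2593/6 ≈ 8.4869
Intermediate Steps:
c(V, r) = 2*r/(-3 + V) (c(V, r) = (2*r)/(-3 + V) = 2*r/(-3 + V))
l(I) = -4/(-3 + I) (l(I) = -(-1)*2*(-2)/(-3 + I) = -(-1)*(-4/(-3 + I)) = -4/(-3 + I))
√(l(21) + (9 + 1/(-2))²) = √(-4/(-3 + 21) + (9 + 1/(-2))²) = √(-4/18 + (9 - ½)²) = √(-4*1/18 + (17/2)²) = √(-2/9 + 289/4) = √(2593/36) = √2593/6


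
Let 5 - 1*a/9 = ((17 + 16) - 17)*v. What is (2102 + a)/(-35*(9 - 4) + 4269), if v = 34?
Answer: -2749/4094 ≈ -0.67147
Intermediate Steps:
a = -4851 (a = 45 - 9*((17 + 16) - 17)*34 = 45 - 9*(33 - 17)*34 = 45 - 144*34 = 45 - 9*544 = 45 - 4896 = -4851)
(2102 + a)/(-35*(9 - 4) + 4269) = (2102 - 4851)/(-35*(9 - 4) + 4269) = -2749/(-35*5 + 4269) = -2749/(-175 + 4269) = -2749/4094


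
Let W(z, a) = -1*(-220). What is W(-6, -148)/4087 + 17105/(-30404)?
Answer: -5747205/11296468 ≈ -0.50876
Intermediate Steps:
W(z, a) = 220
W(-6, -148)/4087 + 17105/(-30404) = 220/4087 + 17105/(-30404) = 220*(1/4087) + 17105*(-1/30404) = 220/4087 - 1555/2764 = -5747205/11296468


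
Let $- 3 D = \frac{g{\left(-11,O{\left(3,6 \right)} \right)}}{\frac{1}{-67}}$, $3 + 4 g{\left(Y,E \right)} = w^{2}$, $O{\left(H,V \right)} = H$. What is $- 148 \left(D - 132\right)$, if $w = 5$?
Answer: $\frac{4070}{3} \approx 1356.7$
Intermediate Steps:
$g{\left(Y,E \right)} = \frac{11}{2}$ ($g{\left(Y,E \right)} = - \frac{3}{4} + \frac{5^{2}}{4} = - \frac{3}{4} + \frac{1}{4} \cdot 25 = - \frac{3}{4} + \frac{25}{4} = \frac{11}{2}$)
$D = \frac{737}{6}$ ($D = - \frac{\frac{11}{2} \frac{1}{\frac{1}{-67}}}{3} = - \frac{\frac{11}{2} \frac{1}{- \frac{1}{67}}}{3} = - \frac{\frac{11}{2} \left(-67\right)}{3} = \left(- \frac{1}{3}\right) \left(- \frac{737}{2}\right) = \frac{737}{6} \approx 122.83$)
$- 148 \left(D - 132\right) = - 148 \left(\frac{737}{6} - 132\right) = \left(-148\right) \left(- \frac{55}{6}\right) = \frac{4070}{3}$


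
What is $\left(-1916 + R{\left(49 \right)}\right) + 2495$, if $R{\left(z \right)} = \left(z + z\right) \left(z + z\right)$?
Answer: $10183$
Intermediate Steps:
$R{\left(z \right)} = 4 z^{2}$ ($R{\left(z \right)} = 2 z 2 z = 4 z^{2}$)
$\left(-1916 + R{\left(49 \right)}\right) + 2495 = \left(-1916 + 4 \cdot 49^{2}\right) + 2495 = \left(-1916 + 4 \cdot 2401\right) + 2495 = \left(-1916 + 9604\right) + 2495 = 7688 + 2495 = 10183$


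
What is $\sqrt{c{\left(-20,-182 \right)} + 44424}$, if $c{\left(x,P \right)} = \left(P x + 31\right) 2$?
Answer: $\sqrt{51766} \approx 227.52$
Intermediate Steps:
$c{\left(x,P \right)} = 62 + 2 P x$ ($c{\left(x,P \right)} = \left(31 + P x\right) 2 = 62 + 2 P x$)
$\sqrt{c{\left(-20,-182 \right)} + 44424} = \sqrt{\left(62 + 2 \left(-182\right) \left(-20\right)\right) + 44424} = \sqrt{\left(62 + 7280\right) + 44424} = \sqrt{7342 + 44424} = \sqrt{51766}$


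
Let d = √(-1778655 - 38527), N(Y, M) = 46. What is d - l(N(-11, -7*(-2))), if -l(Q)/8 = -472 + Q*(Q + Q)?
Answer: 30080 + I*√1817182 ≈ 30080.0 + 1348.0*I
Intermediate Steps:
l(Q) = 3776 - 16*Q² (l(Q) = -8*(-472 + Q*(Q + Q)) = -8*(-472 + Q*(2*Q)) = -8*(-472 + 2*Q²) = 3776 - 16*Q²)
d = I*√1817182 (d = √(-1817182) = I*√1817182 ≈ 1348.0*I)
d - l(N(-11, -7*(-2))) = I*√1817182 - (3776 - 16*46²) = I*√1817182 - (3776 - 16*2116) = I*√1817182 - (3776 - 33856) = I*√1817182 - 1*(-30080) = I*√1817182 + 30080 = 30080 + I*√1817182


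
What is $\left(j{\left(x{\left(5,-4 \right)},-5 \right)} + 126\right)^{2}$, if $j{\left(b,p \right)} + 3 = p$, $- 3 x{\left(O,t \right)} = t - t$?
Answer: $13924$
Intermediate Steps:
$x{\left(O,t \right)} = 0$ ($x{\left(O,t \right)} = - \frac{t - t}{3} = \left(- \frac{1}{3}\right) 0 = 0$)
$j{\left(b,p \right)} = -3 + p$
$\left(j{\left(x{\left(5,-4 \right)},-5 \right)} + 126\right)^{2} = \left(\left(-3 - 5\right) + 126\right)^{2} = \left(-8 + 126\right)^{2} = 118^{2} = 13924$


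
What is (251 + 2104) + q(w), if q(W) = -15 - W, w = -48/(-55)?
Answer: 128652/55 ≈ 2339.1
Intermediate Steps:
w = 48/55 (w = -48*(-1/55) = 48/55 ≈ 0.87273)
(251 + 2104) + q(w) = (251 + 2104) + (-15 - 1*48/55) = 2355 + (-15 - 48/55) = 2355 - 873/55 = 128652/55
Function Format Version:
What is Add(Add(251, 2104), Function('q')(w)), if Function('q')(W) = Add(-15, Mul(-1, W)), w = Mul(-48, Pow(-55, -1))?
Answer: Rational(128652, 55) ≈ 2339.1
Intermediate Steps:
w = Rational(48, 55) (w = Mul(-48, Rational(-1, 55)) = Rational(48, 55) ≈ 0.87273)
Add(Add(251, 2104), Function('q')(w)) = Add(Add(251, 2104), Add(-15, Mul(-1, Rational(48, 55)))) = Add(2355, Add(-15, Rational(-48, 55))) = Add(2355, Rational(-873, 55)) = Rational(128652, 55)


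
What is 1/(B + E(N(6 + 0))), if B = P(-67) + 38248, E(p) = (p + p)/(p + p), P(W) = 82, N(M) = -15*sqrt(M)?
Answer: 1/38331 ≈ 2.6089e-5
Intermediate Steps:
E(p) = 1 (E(p) = (2*p)/((2*p)) = (2*p)*(1/(2*p)) = 1)
B = 38330 (B = 82 + 38248 = 38330)
1/(B + E(N(6 + 0))) = 1/(38330 + 1) = 1/38331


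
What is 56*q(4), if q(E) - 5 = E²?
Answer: 1176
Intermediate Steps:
q(E) = 5 + E²
56*q(4) = 56*(5 + 4²) = 56*(5 + 16) = 56*21 = 1176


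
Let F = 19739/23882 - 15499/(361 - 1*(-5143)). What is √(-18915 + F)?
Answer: I*√1276763017046068066/8215408 ≈ 137.54*I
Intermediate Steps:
F = -130751831/65723264 (F = 19739*(1/23882) - 15499/(361 + 5143) = 19739/23882 - 15499/5504 = -130751831/65723264 ≈ -1.9894)
√(-18915 + F) = √(-18915 - 130751831/65723264) = √(-1243286290391/65723264) = I*√1276763017046068066/8215408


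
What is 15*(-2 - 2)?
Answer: -60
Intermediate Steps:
15*(-2 - 2) = 15*(-4) = -60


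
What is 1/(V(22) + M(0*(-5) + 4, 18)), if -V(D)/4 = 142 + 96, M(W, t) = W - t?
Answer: -1/966 ≈ -0.0010352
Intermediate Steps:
V(D) = -952 (V(D) = -4*(142 + 96) = -4*238 = -952)
1/(V(22) + M(0*(-5) + 4, 18)) = 1/(-952 + ((0*(-5) + 4) - 1*18)) = 1/(-952 + ((0 + 4) - 18)) = 1/(-952 + (4 - 18)) = 1/(-952 - 14) = 1/(-966) = -1/966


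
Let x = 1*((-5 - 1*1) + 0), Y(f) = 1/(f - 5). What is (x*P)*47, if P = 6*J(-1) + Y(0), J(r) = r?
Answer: 8742/5 ≈ 1748.4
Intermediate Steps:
Y(f) = 1/(-5 + f)
x = -6 (x = 1*((-5 - 1) + 0) = 1*(-6 + 0) = 1*(-6) = -6)
P = -31/5 (P = 6*(-1) + 1/(-5 + 0) = -6 + 1/(-5) = -6 - ⅕ = -31/5 ≈ -6.2000)
(x*P)*47 = -6*(-31/5)*47 = (186/5)*47 = 8742/5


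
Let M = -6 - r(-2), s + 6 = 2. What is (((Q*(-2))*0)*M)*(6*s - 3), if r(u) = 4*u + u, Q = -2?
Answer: 0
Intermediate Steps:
s = -4 (s = -6 + 2 = -4)
r(u) = 5*u
M = 4 (M = -6 - 5*(-2) = -6 - 1*(-10) = -6 + 10 = 4)
(((Q*(-2))*0)*M)*(6*s - 3) = ((-2*(-2)*0)*4)*(6*(-4) - 3) = ((4*0)*4)*(-24 - 3) = (0*4)*(-27) = 0*(-27) = 0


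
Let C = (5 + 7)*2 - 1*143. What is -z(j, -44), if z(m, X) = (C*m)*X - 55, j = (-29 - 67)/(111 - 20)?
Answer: 72523/13 ≈ 5578.7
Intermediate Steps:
j = -96/91 ≈ -1.0549
C = -119 (C = 12*2 - 143 = 24 - 143 = -119)
z(m, X) = -55 - 119*X*m (z(m, X) = (-119*m)*X - 55 = -119*X*m - 55 = -55 - 119*X*m)
-z(j, -44) = -(-55 - 119*(-44)*(-96/91)) = -(-55 - 71808/13) = -1*(-72523/13) = 72523/13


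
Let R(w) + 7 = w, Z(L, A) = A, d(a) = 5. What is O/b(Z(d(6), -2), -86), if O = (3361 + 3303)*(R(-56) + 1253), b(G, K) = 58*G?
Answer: -1982540/29 ≈ -68364.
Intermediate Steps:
R(w) = -7 + w
O = 7930160 (O = (3361 + 3303)*((-7 - 56) + 1253) = 6664*(-63 + 1253) = 6664*1190 = 7930160)
O/b(Z(d(6), -2), -86) = 7930160/((58*(-2))) = 7930160/(-116) = 7930160*(-1/116) = -1982540/29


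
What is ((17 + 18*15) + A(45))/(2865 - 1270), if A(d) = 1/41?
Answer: 11768/65395 ≈ 0.17995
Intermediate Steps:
A(d) = 1/41
((17 + 18*15) + A(45))/(2865 - 1270) = ((17 + 18*15) + 1/41)/(2865 - 1270) = ((17 + 270) + 1/41)/1595 = (287 + 1/41)*(1/1595) = (11768/41)*(1/1595) = 11768/65395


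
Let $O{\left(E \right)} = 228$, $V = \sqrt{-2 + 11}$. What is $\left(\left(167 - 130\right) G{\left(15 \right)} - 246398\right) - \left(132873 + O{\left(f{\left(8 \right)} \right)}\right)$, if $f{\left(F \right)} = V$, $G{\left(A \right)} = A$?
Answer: $-378944$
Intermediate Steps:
$V = 3$ ($V = \sqrt{9} = 3$)
$f{\left(F \right)} = 3$
$\left(\left(167 - 130\right) G{\left(15 \right)} - 246398\right) - \left(132873 + O{\left(f{\left(8 \right)} \right)}\right) = \left(\left(167 - 130\right) 15 - 246398\right) - 133101 = \left(37 \cdot 15 - 246398\right) - 133101 = \left(555 - 246398\right) - 133101 = -245843 - 133101 = -378944$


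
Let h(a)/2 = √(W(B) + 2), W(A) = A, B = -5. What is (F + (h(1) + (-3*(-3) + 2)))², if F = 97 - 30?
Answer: 6072 + 312*I*√3 ≈ 6072.0 + 540.4*I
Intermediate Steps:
h(a) = 2*I*√3 (h(a) = 2*√(-5 + 2) = 2*√(-3) = 2*(I*√3) = 2*I*√3)
F = 67
(F + (h(1) + (-3*(-3) + 2)))² = (67 + (2*I*√3 + (-3*(-3) + 2)))² = (67 + (2*I*√3 + (9 + 2)))² = (67 + (2*I*√3 + 11))² = (67 + (11 + 2*I*√3))² = (78 + 2*I*√3)²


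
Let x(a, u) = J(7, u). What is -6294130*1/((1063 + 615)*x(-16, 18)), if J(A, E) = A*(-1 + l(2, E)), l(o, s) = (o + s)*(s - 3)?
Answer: -3147065/1756027 ≈ -1.7922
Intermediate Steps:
l(o, s) = (-3 + s)*(o + s) (l(o, s) = (o + s)*(-3 + s) = (-3 + s)*(o + s))
J(A, E) = A*(-7 + E² - E) (J(A, E) = A*(-1 + (E² - 3*2 - 3*E + 2*E)) = A*(-1 + (E² - 6 - 3*E + 2*E)) = A*(-1 + (-6 + E² - E)) = A*(-7 + E² - E))
x(a, u) = -49 - 7*u + 7*u² (x(a, u) = 7*(-7 + u² - u) = -49 - 7*u + 7*u²)
-6294130*1/((1063 + 615)*x(-16, 18)) = -6294130*1/((1063 + 615)*(-49 - 7*18 + 7*18²)) = -6294130*1/(1678*(-49 - 126 + 7*324)) = -6294130*1/(1678*(-49 - 126 + 2268)) = -6294130/(1678*2093) = -6294130/3512054 = -6294130*1/3512054 = -3147065/1756027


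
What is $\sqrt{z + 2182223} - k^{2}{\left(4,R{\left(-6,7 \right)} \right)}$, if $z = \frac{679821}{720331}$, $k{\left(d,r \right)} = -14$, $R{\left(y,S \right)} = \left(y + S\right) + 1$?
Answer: $-196 + \frac{\sqrt{1132305266753394854}}{720331} \approx 1281.2$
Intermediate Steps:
$R{\left(y,S \right)} = 1 + S + y$ ($R{\left(y,S \right)} = \left(S + y\right) + 1 = 1 + S + y$)
$z = \frac{679821}{720331}$ ($z = 679821 \cdot \frac{1}{720331} = \frac{679821}{720331} \approx 0.94376$)
$\sqrt{z + 2182223} - k^{2}{\left(4,R{\left(-6,7 \right)} \right)} = \sqrt{\frac{679821}{720331} + 2182223} - \left(-14\right)^{2} = \sqrt{\frac{1571923555634}{720331}} - 196 = \frac{\sqrt{1132305266753394854}}{720331} - 196 = -196 + \frac{\sqrt{1132305266753394854}}{720331}$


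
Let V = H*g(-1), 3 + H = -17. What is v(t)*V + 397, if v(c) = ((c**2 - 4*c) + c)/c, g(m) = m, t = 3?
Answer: 397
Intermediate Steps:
H = -20 (H = -3 - 17 = -20)
v(c) = (c**2 - 3*c)/c
V = 20 (V = -20*(-1) = 20)
v(t)*V + 397 = (-3 + 3)*20 + 397 = 0*20 + 397 = 0 + 397 = 397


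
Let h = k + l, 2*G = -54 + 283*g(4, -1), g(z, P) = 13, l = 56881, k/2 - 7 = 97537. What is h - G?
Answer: 500313/2 ≈ 2.5016e+5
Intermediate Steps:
k = 195088 (k = 14 + 2*97537 = 14 + 195074 = 195088)
G = 3625/2 (G = (-54 + 283*13)/2 = (-54 + 3679)/2 = (½)*3625 = 3625/2 ≈ 1812.5)
h = 251969 (h = 195088 + 56881 = 251969)
h - G = 251969 - 1*3625/2 = 251969 - 3625/2 = 500313/2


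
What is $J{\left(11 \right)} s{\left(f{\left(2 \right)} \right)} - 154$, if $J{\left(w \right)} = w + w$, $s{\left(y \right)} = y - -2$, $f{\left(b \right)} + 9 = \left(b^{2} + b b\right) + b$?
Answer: $-88$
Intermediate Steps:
$f{\left(b \right)} = -9 + b + 2 b^{2}$ ($f{\left(b \right)} = -9 + \left(\left(b^{2} + b b\right) + b\right) = -9 + \left(\left(b^{2} + b^{2}\right) + b\right) = -9 + \left(2 b^{2} + b\right) = -9 + \left(b + 2 b^{2}\right) = -9 + b + 2 b^{2}$)
$s{\left(y \right)} = 2 + y$ ($s{\left(y \right)} = y + 2 = 2 + y$)
$J{\left(w \right)} = 2 w$
$J{\left(11 \right)} s{\left(f{\left(2 \right)} \right)} - 154 = 2 \cdot 11 \left(2 + \left(-9 + 2 + 2 \cdot 2^{2}\right)\right) - 154 = 22 \left(2 + \left(-9 + 2 + 2 \cdot 4\right)\right) - 154 = 22 \left(2 + \left(-9 + 2 + 8\right)\right) - 154 = 22 \left(2 + 1\right) - 154 = 22 \cdot 3 - 154 = 66 - 154 = -88$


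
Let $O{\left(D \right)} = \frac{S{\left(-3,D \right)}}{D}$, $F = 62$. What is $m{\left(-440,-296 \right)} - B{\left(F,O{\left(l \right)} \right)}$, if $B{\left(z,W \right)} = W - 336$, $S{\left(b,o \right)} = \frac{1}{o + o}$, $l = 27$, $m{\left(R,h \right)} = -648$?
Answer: $- \frac{454897}{1458} \approx -312.0$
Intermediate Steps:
$S{\left(b,o \right)} = \frac{1}{2 o}$
$O{\left(D \right)} = \frac{1}{2 D^{2}}$ ($O{\left(D \right)} = \frac{\frac{1}{2} \frac{1}{D}}{D} = \frac{1}{2 D^{2}}$)
$B{\left(z,W \right)} = -336 + W$
$m{\left(-440,-296 \right)} - B{\left(F,O{\left(l \right)} \right)} = -648 - \left(-336 + \frac{1}{2 \cdot 729}\right) = -648 - \left(-336 + \frac{1}{2} \cdot \frac{1}{729}\right) = -648 - \left(-336 + \frac{1}{1458}\right) = -648 - - \frac{489887}{1458} = -648 + \frac{489887}{1458} = - \frac{454897}{1458}$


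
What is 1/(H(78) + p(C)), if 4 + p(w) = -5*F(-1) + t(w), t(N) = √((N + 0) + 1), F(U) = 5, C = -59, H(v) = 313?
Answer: 142/40357 - I*√58/80714 ≈ 0.0035186 - 9.4355e-5*I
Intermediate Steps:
t(N) = √(1 + N) (t(N) = √(N + 1) = √(1 + N))
p(w) = -29 + √(1 + w) (p(w) = -4 + (-5*5 + √(1 + w)) = -4 + (-25 + √(1 + w)) = -29 + √(1 + w))
1/(H(78) + p(C)) = 1/(313 + (-29 + √(1 - 59))) = 1/(313 + (-29 + √(-58))) = 1/(313 + (-29 + I*√58)) = 1/(284 + I*√58)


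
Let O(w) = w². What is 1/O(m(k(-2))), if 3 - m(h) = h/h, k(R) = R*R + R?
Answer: ¼ ≈ 0.25000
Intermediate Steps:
k(R) = R + R² (k(R) = R² + R = R + R²)
m(h) = 2 (m(h) = 3 - h/h = 3 - 1*1 = 3 - 1 = 2)
1/O(m(k(-2))) = 1/(2²) = 1/4 = ¼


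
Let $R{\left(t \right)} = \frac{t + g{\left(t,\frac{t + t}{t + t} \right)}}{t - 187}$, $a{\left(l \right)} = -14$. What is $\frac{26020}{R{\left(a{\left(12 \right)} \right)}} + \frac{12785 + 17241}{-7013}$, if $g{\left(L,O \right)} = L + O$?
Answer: $\frac{12225773186}{63117} \approx 1.937 \cdot 10^{5}$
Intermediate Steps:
$R{\left(t \right)} = \frac{1 + 2 t}{-187 + t}$ ($R{\left(t \right)} = \frac{t + \left(t + \frac{t + t}{t + t}\right)}{t - 187} = \frac{t + \left(t + \frac{2 t}{2 t}\right)}{-187 + t} = \frac{t + \left(t + 2 t \frac{1}{2 t}\right)}{-187 + t} = \frac{t + \left(t + 1\right)}{-187 + t} = \frac{t + \left(1 + t\right)}{-187 + t} = \frac{1 + 2 t}{-187 + t}$)
$\frac{26020}{R{\left(a{\left(12 \right)} \right)}} + \frac{12785 + 17241}{-7013} = \frac{26020}{\frac{1}{-187 - 14} \left(1 + 2 \left(-14\right)\right)} + \frac{12785 + 17241}{-7013} = \frac{26020}{\frac{1}{-201} \left(1 - 28\right)} + 30026 \left(- \frac{1}{7013}\right) = \frac{26020}{\left(- \frac{1}{201}\right) \left(-27\right)} - \frac{30026}{7013} = \frac{26020}{\frac{9}{67}} - \frac{30026}{7013} = 26020 \cdot \frac{67}{9} - \frac{30026}{7013} = \frac{1743340}{9} - \frac{30026}{7013} = \frac{12225773186}{63117}$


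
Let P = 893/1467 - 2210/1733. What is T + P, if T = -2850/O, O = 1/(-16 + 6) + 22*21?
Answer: -80282763619/11742934509 ≈ -6.8367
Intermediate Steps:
P = -1694501/2542311 (P = 893*(1/1467) - 2210*1/1733 = 893/1467 - 2210/1733 = -1694501/2542311 ≈ -0.66652)
O = 4619/10 (O = 1/(-10) + 462 = -⅒ + 462 = 4619/10 ≈ 461.90)
T = -28500/4619 (T = -2850/4619/10 = -2850*10/4619 = -28500/4619 ≈ -6.1702)
T + P = -28500/4619 - 1694501/2542311 = -80282763619/11742934509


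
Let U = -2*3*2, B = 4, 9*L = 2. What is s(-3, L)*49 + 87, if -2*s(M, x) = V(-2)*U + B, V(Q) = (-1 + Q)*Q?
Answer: 1753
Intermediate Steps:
V(Q) = Q*(-1 + Q)
L = 2/9 (L = (1/9)*2 = 2/9 ≈ 0.22222)
U = -12 (U = -6*2 = -12)
s(M, x) = 34 (s(M, x) = -(-2*(-1 - 2)*(-12) + 4)/2 = -(-2*(-3)*(-12) + 4)/2 = -(6*(-12) + 4)/2 = -(-72 + 4)/2 = -1/2*(-68) = 34)
s(-3, L)*49 + 87 = 34*49 + 87 = 1666 + 87 = 1753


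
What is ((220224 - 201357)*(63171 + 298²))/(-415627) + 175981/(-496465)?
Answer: -1423593355886212/206344258555 ≈ -6899.1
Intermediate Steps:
((220224 - 201357)*(63171 + 298²))/(-415627) + 175981/(-496465) = (18867*(63171 + 88804))*(-1/415627) + 175981*(-1/496465) = (18867*151975)*(-1/415627) - 175981/496465 = 2867312325*(-1/415627) - 175981/496465 = -2867312325/415627 - 175981/496465 = -1423593355886212/206344258555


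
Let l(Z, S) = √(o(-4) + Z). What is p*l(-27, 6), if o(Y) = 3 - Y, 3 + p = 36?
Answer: 66*I*√5 ≈ 147.58*I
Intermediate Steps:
p = 33 (p = -3 + 36 = 33)
l(Z, S) = √(7 + Z) (l(Z, S) = √((3 - 1*(-4)) + Z) = √((3 + 4) + Z) = √(7 + Z))
p*l(-27, 6) = 33*√(7 - 27) = 33*√(-20) = 33*(2*I*√5) = 66*I*√5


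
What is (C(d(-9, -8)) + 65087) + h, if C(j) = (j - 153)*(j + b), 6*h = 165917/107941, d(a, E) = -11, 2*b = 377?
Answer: 23300526059/647646 ≈ 35977.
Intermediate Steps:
b = 377/2 (b = (½)*377 = 377/2 ≈ 188.50)
h = 165917/647646 (h = (165917/107941)/6 = (165917*(1/107941))/6 = (⅙)*(165917/107941) = 165917/647646 ≈ 0.25618)
C(j) = (-153 + j)*(377/2 + j) (C(j) = (j - 153)*(j + 377/2) = (-153 + j)*(377/2 + j))
(C(d(-9, -8)) + 65087) + h = ((-57681/2 + (-11)² + (71/2)*(-11)) + 65087) + 165917/647646 = ((-57681/2 + 121 - 781/2) + 65087) + 165917/647646 = (-29110 + 65087) + 165917/647646 = 35977 + 165917/647646 = 23300526059/647646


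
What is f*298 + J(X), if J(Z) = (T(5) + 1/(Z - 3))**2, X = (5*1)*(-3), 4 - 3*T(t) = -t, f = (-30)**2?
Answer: 86899609/324 ≈ 2.6821e+5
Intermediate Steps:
f = 900
T(t) = 4/3 + t/3 (T(t) = 4/3 - (-1)*t/3 = 4/3 + t/3)
X = -15 (X = 5*(-3) = -15)
J(Z) = (3 + 1/(-3 + Z))**2 (J(Z) = ((4/3 + (1/3)*5) + 1/(Z - 3))**2 = ((4/3 + 5/3) + 1/(-3 + Z))**2 = (3 + 1/(-3 + Z))**2)
f*298 + J(X) = 900*298 + (-8 + 3*(-15))**2/(-3 - 15)**2 = 268200 + (-8 - 45)**2/(-18)**2 = 268200 + (-53)**2*(1/324) = 268200 + 2809*(1/324) = 268200 + 2809/324 = 86899609/324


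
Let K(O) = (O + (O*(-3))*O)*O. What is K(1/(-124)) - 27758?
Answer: -52924068865/1906624 ≈ -27758.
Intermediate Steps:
K(O) = O*(O - 3*O²) (K(O) = (O + (-3*O)*O)*O = (O - 3*O²)*O = O*(O - 3*O²))
K(1/(-124)) - 27758 = (1/(-124))²*(1 - 3/(-124)) - 27758 = (-1/124)²*(1 - 3*(-1/124)) - 27758 = (1 + 3/124)/15376 - 27758 = (1/15376)*(127/124) - 27758 = 127/1906624 - 27758 = -52924068865/1906624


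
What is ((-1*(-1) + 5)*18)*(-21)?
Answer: -2268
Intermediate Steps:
((-1*(-1) + 5)*18)*(-21) = ((1 + 5)*18)*(-21) = (6*18)*(-21) = 108*(-21) = -2268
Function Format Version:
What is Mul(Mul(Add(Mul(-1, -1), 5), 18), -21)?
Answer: -2268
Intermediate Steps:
Mul(Mul(Add(Mul(-1, -1), 5), 18), -21) = Mul(Mul(Add(1, 5), 18), -21) = Mul(Mul(6, 18), -21) = Mul(108, -21) = -2268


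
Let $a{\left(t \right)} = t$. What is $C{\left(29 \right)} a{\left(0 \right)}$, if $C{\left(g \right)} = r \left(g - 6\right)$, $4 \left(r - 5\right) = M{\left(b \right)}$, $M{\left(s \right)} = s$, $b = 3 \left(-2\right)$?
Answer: $0$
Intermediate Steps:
$b = -6$
$r = \frac{7}{2}$ ($r = 5 + \frac{1}{4} \left(-6\right) = 5 - \frac{3}{2} = \frac{7}{2} \approx 3.5$)
$C{\left(g \right)} = -21 + \frac{7 g}{2}$ ($C{\left(g \right)} = \frac{7 \left(g - 6\right)}{2} = \frac{7 \left(-6 + g\right)}{2} = -21 + \frac{7 g}{2}$)
$C{\left(29 \right)} a{\left(0 \right)} = \left(-21 + \frac{7}{2} \cdot 29\right) 0 = \left(-21 + \frac{203}{2}\right) 0 = \frac{161}{2} \cdot 0 = 0$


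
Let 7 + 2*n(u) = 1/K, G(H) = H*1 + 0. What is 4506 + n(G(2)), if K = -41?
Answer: 184602/41 ≈ 4502.5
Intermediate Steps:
G(H) = H (G(H) = H + 0 = H)
n(u) = -144/41 (n(u) = -7/2 + (½)/(-41) = -7/2 + (½)*(-1/41) = -7/2 - 1/82 = -144/41)
4506 + n(G(2)) = 4506 - 144/41 = 184602/41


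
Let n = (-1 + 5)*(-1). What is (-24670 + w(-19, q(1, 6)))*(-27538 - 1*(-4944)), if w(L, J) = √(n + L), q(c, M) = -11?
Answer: 557393980 - 22594*I*√23 ≈ 5.5739e+8 - 1.0836e+5*I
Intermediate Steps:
n = -4 (n = 4*(-1) = -4)
w(L, J) = √(-4 + L)
(-24670 + w(-19, q(1, 6)))*(-27538 - 1*(-4944)) = (-24670 + √(-4 - 19))*(-27538 - 1*(-4944)) = (-24670 + √(-23))*(-27538 + 4944) = (-24670 + I*√23)*(-22594) = 557393980 - 22594*I*√23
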